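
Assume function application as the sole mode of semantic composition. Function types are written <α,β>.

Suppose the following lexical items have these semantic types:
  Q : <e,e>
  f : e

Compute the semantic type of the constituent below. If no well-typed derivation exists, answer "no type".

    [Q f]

e

[Q f]: functor Q : <e,e>, argument f : e; result e.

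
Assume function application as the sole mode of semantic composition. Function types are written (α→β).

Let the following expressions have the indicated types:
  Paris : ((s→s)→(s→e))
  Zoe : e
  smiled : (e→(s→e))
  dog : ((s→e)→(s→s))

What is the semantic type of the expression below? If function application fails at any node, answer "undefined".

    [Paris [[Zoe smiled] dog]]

(s→e)

[Zoe smiled] — smiled of type (e→(s→e)) combines with Zoe of type e: type (s→e).
[[Zoe smiled] dog] — dog of type ((s→e)→(s→s)) combines with [Zoe smiled] of type (s→e): type (s→s).
[Paris [[Zoe smiled] dog]] — Paris of type ((s→s)→(s→e)) combines with [[Zoe smiled] dog] of type (s→s): type (s→e).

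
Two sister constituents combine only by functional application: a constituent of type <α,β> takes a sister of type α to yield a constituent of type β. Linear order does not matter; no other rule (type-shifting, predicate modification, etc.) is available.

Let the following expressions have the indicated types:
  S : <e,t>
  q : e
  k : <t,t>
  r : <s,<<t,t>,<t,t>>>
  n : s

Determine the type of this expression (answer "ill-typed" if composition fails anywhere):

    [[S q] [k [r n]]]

t

[S q] — S of type <e,t> combines with q of type e: type t.
[r n] — r of type <s,<<t,t>,<t,t>>> combines with n of type s: type <<t,t>,<t,t>>.
[k [r n]] — [r n] of type <<t,t>,<t,t>> combines with k of type <t,t>: type <t,t>.
[[S q] [k [r n]]] — [k [r n]] of type <t,t> combines with [S q] of type t: type t.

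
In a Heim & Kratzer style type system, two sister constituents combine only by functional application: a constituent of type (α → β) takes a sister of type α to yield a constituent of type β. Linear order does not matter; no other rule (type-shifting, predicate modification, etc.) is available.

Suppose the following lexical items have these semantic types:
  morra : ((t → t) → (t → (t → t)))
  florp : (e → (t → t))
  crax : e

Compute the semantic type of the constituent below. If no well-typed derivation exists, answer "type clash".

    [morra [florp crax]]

[florp crax]: functor florp : (e → (t → t)), argument crax : e; result (t → t).
[morra [florp crax]]: functor morra : ((t → t) → (t → (t → t))), argument [florp crax] : (t → t); result (t → (t → t)).

(t → (t → t))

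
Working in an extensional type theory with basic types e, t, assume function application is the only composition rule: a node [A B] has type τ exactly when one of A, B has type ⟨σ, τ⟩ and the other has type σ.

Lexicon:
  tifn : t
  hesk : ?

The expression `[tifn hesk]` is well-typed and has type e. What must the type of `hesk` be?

For [tifn hesk] to have type e with tifn of type t, hesk must be the function: hesk : ⟨t, e⟩.

⟨t, e⟩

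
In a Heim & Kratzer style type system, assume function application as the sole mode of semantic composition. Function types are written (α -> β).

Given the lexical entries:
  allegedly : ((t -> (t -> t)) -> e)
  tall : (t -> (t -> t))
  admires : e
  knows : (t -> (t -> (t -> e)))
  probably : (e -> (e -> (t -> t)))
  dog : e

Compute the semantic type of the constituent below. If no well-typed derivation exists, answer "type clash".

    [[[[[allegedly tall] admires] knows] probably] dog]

type clash

At [allegedly tall], allegedly : ((t -> (t -> t)) -> e) takes tall : (t -> (t -> t)), giving e.
At [[allegedly tall] admires]: neither e nor e can take the other as argument; the node is ill-typed.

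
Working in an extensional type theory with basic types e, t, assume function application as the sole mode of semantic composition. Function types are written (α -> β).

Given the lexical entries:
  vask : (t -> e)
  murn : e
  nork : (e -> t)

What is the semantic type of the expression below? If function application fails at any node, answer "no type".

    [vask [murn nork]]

At [murn nork], nork : (e -> t) takes murn : e, giving t.
At [vask [murn nork]], vask : (t -> e) takes [murn nork] : t, giving e.

e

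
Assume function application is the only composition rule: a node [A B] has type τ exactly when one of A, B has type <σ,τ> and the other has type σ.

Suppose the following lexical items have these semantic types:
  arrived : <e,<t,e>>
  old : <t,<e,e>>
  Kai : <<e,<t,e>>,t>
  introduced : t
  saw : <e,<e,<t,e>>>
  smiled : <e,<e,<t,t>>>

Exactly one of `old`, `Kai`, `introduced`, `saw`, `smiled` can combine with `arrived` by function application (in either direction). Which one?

old : <t,<e,e>> — arrived needs e; old needs t; neither fits.
Kai — combines: Kai : <<e,<t,e>>,t> takes arrived : <e,<t,e>> as argument, giving t.
introduced : t — arrived needs e; introduced needs nothing (atomic); neither fits.
saw : <e,<e,<t,e>>> — arrived needs e; saw needs e; neither fits.
smiled : <e,<e,<t,t>>> — arrived needs e; smiled needs e; neither fits.

Kai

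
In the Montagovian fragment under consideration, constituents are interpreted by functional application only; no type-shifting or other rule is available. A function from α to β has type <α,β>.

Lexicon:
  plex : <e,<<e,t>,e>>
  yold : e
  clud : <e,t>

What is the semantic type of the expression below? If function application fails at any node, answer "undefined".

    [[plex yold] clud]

[plex yold]: plex is <e,<<e,t>,e>>, yold is e; result <<e,t>,e>.
[[plex yold] clud]: [plex yold] is <<e,t>,e>, clud is <e,t>; result e.

e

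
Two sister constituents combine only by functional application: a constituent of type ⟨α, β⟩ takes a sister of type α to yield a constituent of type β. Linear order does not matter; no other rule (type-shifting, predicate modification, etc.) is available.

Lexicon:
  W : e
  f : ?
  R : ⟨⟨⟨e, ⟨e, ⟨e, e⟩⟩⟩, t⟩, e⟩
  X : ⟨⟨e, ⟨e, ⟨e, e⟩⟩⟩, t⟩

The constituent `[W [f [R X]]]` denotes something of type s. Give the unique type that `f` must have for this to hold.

For [W [f [R X]]] to have type s with W of type e, [f [R X]] must be the function: [f [R X]] : ⟨e, s⟩.
For [f [R X]] to have type ⟨e, s⟩ with [R X] of type e, f must be the function: f : ⟨e, ⟨e, s⟩⟩.

⟨e, ⟨e, s⟩⟩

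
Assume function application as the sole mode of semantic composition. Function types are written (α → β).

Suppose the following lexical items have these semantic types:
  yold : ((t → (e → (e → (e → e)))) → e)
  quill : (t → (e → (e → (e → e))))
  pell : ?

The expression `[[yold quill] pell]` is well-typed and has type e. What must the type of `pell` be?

For [[yold quill] pell] to have type e with [yold quill] of type e, pell must be the function: pell : (e → e).

(e → e)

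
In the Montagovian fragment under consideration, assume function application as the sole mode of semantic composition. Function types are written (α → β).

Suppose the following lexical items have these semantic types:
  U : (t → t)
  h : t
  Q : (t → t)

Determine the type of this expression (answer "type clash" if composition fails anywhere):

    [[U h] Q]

[U h]: U is (t → t), h is t; result t.
[[U h] Q]: Q is (t → t), [U h] is t; result t.

t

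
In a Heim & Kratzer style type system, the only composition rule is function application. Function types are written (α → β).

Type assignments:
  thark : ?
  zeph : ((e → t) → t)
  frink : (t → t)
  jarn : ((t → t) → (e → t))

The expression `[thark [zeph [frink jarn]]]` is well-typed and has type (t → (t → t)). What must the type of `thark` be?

For [thark [zeph [frink jarn]]] to have type (t → (t → t)) with [zeph [frink jarn]] of type t, thark must be the function: thark : (t → (t → (t → t))).

(t → (t → (t → t)))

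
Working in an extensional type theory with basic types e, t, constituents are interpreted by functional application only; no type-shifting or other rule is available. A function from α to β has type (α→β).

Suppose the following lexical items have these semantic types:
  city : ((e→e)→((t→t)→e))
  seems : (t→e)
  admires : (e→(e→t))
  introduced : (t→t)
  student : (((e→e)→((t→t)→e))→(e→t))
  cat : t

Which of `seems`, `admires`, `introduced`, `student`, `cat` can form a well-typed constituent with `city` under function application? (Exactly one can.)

seems : (t→e) — city needs (e→e); seems needs t; neither fits.
admires : (e→(e→t)) — city needs (e→e); admires needs e; neither fits.
introduced : (t→t) — city needs (e→e); introduced needs t; neither fits.
student — combines: student : (((e→e)→((t→t)→e))→(e→t)) takes city : ((e→e)→((t→t)→e)) as argument, giving (e→t).
cat : t — city needs (e→e); cat needs nothing (atomic); neither fits.

student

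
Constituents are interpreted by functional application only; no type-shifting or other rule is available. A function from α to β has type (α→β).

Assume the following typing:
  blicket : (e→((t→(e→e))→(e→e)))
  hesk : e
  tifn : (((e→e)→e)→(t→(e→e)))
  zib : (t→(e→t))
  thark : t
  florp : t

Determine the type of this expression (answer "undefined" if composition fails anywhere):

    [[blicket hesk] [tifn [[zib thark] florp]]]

[blicket hesk]: (e→((t→(e→e))→(e→e))) applied to e yields ((t→(e→e))→(e→e)).
[zib thark]: (t→(e→t)) applied to t yields (e→t).
At [[zib thark] florp]: neither (e→t) nor t can take the other as argument; the node is ill-typed.

undefined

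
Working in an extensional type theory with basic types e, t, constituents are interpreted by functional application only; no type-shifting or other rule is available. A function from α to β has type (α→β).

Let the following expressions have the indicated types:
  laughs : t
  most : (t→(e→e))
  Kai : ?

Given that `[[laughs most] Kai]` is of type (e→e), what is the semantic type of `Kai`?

At [[laughs most] Kai] (required: (e→e)): [laughs most] is (e→e), which is not a function with range (e→e); hence Kai is the functor — type ((e→e)→(e→e)).

((e→e)→(e→e))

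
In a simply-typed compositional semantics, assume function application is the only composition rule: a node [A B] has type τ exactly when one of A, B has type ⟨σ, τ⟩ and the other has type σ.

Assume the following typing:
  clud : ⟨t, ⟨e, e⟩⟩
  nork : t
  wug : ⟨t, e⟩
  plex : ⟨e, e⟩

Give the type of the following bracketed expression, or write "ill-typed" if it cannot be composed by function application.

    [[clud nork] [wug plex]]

ill-typed

[clud nork]: ⟨t, ⟨e, e⟩⟩ applied to t yields ⟨e, e⟩.
[wug plex]: ⟨t, e⟩ with ⟨e, e⟩ — neither is a function whose domain matches the other; composition fails here.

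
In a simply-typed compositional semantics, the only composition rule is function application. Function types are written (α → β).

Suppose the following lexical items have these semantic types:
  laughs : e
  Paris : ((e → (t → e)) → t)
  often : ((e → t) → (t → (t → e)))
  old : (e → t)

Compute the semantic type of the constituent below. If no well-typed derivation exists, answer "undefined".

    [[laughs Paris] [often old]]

[laughs Paris]: e with ((e → (t → e)) → t) — neither is a function whose domain matches the other; composition fails here.

undefined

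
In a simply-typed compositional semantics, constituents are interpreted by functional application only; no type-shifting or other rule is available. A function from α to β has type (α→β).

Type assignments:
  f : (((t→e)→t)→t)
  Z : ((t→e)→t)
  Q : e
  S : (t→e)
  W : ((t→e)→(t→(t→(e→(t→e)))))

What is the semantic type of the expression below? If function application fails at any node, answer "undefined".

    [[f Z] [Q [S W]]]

undefined

[f Z]: functor f : (((t→e)→t)→t), argument Z : ((t→e)→t); result t.
[S W]: functor W : ((t→e)→(t→(t→(e→(t→e))))), argument S : (t→e); result (t→(t→(e→(t→e)))).
At [Q [S W]]: neither e nor (t→(t→(e→(t→e)))) can take the other as argument; the node is ill-typed.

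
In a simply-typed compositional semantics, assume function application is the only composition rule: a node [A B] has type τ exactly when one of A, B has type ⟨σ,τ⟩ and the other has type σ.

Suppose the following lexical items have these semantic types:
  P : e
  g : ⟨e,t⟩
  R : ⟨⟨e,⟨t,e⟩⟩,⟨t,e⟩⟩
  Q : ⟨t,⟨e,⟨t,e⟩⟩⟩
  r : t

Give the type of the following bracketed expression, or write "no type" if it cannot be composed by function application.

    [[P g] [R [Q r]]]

e

At [P g], g : ⟨e,t⟩ takes P : e, giving t.
At [Q r], Q : ⟨t,⟨e,⟨t,e⟩⟩⟩ takes r : t, giving ⟨e,⟨t,e⟩⟩.
At [R [Q r]], R : ⟨⟨e,⟨t,e⟩⟩,⟨t,e⟩⟩ takes [Q r] : ⟨e,⟨t,e⟩⟩, giving ⟨t,e⟩.
At [[P g] [R [Q r]]], [R [Q r]] : ⟨t,e⟩ takes [P g] : t, giving e.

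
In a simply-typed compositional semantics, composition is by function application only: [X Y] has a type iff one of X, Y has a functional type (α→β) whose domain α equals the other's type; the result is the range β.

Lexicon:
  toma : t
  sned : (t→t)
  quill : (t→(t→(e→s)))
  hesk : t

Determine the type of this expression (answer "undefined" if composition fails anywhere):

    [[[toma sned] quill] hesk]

[toma sned]: functor sned : (t→t), argument toma : t; result t.
[[toma sned] quill]: functor quill : (t→(t→(e→s))), argument [toma sned] : t; result (t→(e→s)).
[[[toma sned] quill] hesk]: functor [[toma sned] quill] : (t→(e→s)), argument hesk : t; result (e→s).

(e→s)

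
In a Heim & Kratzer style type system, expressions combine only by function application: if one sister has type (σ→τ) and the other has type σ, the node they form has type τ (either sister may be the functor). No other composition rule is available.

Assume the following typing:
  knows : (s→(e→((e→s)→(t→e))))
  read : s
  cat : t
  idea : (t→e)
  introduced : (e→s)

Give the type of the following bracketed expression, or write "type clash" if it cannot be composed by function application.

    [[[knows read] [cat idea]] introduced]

(t→e)

[knows read] — knows of type (s→(e→((e→s)→(t→e)))) combines with read of type s: type (e→((e→s)→(t→e))).
[cat idea] — idea of type (t→e) combines with cat of type t: type e.
[[knows read] [cat idea]] — [knows read] of type (e→((e→s)→(t→e))) combines with [cat idea] of type e: type ((e→s)→(t→e)).
[[[knows read] [cat idea]] introduced] — [[knows read] [cat idea]] of type ((e→s)→(t→e)) combines with introduced of type (e→s): type (t→e).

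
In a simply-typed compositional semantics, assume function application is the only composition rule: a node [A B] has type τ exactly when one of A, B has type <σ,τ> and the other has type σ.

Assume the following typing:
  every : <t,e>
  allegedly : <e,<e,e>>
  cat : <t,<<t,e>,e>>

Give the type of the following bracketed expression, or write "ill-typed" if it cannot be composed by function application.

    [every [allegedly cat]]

[allegedly cat]: <e,<e,e>> with <t,<<t,e>,e>> — neither is a function whose domain matches the other; composition fails here.

ill-typed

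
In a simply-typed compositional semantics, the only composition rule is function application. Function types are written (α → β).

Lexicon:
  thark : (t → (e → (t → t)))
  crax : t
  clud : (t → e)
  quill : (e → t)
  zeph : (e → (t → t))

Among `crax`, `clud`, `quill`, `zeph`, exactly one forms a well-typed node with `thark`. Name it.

crax

crax — combines: thark : (t → (e → (t → t))) takes crax : t as argument, giving (e → (t → t)).
clud : (t → e) — no; thark wants t, and clud wants t.
quill : (e → t) — no; thark wants t, and quill wants e.
zeph : (e → (t → t)) — no; thark wants t, and zeph wants e.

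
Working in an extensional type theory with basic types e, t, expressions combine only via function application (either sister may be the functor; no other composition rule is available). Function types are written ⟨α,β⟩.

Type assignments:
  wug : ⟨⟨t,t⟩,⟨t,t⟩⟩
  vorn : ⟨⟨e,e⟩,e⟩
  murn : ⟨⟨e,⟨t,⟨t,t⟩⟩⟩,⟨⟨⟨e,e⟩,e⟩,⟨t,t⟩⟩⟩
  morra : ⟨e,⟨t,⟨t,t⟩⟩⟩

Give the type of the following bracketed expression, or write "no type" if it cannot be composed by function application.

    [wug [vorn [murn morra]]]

⟨t,t⟩

At [murn morra], murn : ⟨⟨e,⟨t,⟨t,t⟩⟩⟩,⟨⟨⟨e,e⟩,e⟩,⟨t,t⟩⟩⟩ takes morra : ⟨e,⟨t,⟨t,t⟩⟩⟩, giving ⟨⟨⟨e,e⟩,e⟩,⟨t,t⟩⟩.
At [vorn [murn morra]], [murn morra] : ⟨⟨⟨e,e⟩,e⟩,⟨t,t⟩⟩ takes vorn : ⟨⟨e,e⟩,e⟩, giving ⟨t,t⟩.
At [wug [vorn [murn morra]]], wug : ⟨⟨t,t⟩,⟨t,t⟩⟩ takes [vorn [murn morra]] : ⟨t,t⟩, giving ⟨t,t⟩.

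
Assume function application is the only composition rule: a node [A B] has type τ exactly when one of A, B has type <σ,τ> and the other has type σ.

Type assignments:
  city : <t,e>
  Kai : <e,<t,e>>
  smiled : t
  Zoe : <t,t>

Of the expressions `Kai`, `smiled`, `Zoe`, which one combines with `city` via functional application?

Kai : <e,<t,e>> — neither side's domain matches the other.
smiled — combines: city : <t,e> takes smiled : t as argument, giving e.
Zoe : <t,t> — neither side's domain matches the other.

smiled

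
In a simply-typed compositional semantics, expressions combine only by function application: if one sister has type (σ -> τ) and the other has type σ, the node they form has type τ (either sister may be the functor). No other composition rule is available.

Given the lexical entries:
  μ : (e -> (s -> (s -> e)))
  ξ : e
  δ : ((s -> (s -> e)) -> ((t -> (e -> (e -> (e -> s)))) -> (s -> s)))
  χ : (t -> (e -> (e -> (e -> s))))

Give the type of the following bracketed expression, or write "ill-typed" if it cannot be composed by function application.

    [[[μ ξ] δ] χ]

(s -> s)

[μ ξ]: (e -> (s -> (s -> e))) applied to e yields (s -> (s -> e)).
[[μ ξ] δ]: ((s -> (s -> e)) -> ((t -> (e -> (e -> (e -> s)))) -> (s -> s))) applied to (s -> (s -> e)) yields ((t -> (e -> (e -> (e -> s)))) -> (s -> s)).
[[[μ ξ] δ] χ]: ((t -> (e -> (e -> (e -> s)))) -> (s -> s)) applied to (t -> (e -> (e -> (e -> s)))) yields (s -> s).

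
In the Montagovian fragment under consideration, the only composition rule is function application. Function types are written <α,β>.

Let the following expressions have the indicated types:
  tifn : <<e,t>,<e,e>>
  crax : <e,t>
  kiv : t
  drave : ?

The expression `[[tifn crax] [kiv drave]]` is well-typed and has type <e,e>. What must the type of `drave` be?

<t,<<e,e>,<e,e>>>

For [[tifn crax] [kiv drave]] to have type <e,e> with [tifn crax] of type <e,e>, [kiv drave] must be the function: [kiv drave] : <<e,e>,<e,e>>.
For [kiv drave] to have type <<e,e>,<e,e>> with kiv of type t, drave must be the function: drave : <t,<<e,e>,<e,e>>>.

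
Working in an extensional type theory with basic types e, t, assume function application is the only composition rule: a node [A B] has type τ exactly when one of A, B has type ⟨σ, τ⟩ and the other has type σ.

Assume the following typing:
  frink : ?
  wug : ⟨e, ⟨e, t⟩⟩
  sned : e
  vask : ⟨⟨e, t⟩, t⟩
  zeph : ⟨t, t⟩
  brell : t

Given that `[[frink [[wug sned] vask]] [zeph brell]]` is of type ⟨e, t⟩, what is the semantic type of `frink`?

⟨t, ⟨t, ⟨e, t⟩⟩⟩

For [[frink [[wug sned] vask]] [zeph brell]] to have type ⟨e, t⟩ with [zeph brell] of type t, [frink [[wug sned] vask]] must be the function: [frink [[wug sned] vask]] : ⟨t, ⟨e, t⟩⟩.
For [frink [[wug sned] vask]] to have type ⟨t, ⟨e, t⟩⟩ with [[wug sned] vask] of type t, frink must be the function: frink : ⟨t, ⟨t, ⟨e, t⟩⟩⟩.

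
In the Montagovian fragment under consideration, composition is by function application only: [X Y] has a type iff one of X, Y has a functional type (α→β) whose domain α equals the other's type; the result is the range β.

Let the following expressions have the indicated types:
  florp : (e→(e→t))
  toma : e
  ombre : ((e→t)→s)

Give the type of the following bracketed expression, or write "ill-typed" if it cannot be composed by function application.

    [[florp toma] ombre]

[florp toma]: florp is (e→(e→t)), toma is e; result (e→t).
[[florp toma] ombre]: ombre is ((e→t)→s), [florp toma] is (e→t); result s.

s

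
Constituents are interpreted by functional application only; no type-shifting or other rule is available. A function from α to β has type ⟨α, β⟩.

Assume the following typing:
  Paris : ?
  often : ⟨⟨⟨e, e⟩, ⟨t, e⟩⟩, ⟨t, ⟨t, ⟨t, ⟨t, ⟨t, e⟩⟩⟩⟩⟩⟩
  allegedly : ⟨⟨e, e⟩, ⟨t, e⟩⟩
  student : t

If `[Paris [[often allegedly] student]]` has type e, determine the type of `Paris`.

⟨⟨t, ⟨t, ⟨t, ⟨t, e⟩⟩⟩⟩, e⟩

[Paris [[often allegedly] student]] must have type e. The sister [[often allegedly] student] has type ⟨t, ⟨t, ⟨t, ⟨t, e⟩⟩⟩⟩; that is not a function onto e, so Paris must be the functor, of type ⟨⟨t, ⟨t, ⟨t, ⟨t, e⟩⟩⟩⟩, e⟩.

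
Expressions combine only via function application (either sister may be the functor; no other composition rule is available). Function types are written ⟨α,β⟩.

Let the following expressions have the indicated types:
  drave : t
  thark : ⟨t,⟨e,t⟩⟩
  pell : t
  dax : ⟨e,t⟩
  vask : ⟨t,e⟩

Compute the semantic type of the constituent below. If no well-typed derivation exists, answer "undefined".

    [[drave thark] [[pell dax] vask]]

[drave thark] — thark of type ⟨t,⟨e,t⟩⟩ combines with drave of type t: type ⟨e,t⟩.
[pell dax]: t with ⟨e,t⟩ — neither is a function whose domain matches the other; composition fails here.

undefined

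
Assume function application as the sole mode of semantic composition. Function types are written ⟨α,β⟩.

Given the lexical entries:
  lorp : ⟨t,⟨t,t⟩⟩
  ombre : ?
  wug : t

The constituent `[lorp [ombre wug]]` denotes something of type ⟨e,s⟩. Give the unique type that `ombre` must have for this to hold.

⟨t,⟨⟨t,⟨t,t⟩⟩,⟨e,s⟩⟩⟩

[lorp [ombre wug]] is required to be ⟨e,s⟩. lorp : ⟨t,⟨t,t⟩⟩ cannot yield ⟨e,s⟩ as functor, so [ombre wug] : ⟨⟨t,⟨t,t⟩⟩,⟨e,s⟩⟩.
[ombre wug] is required to be ⟨⟨t,⟨t,t⟩⟩,⟨e,s⟩⟩. wug : t cannot yield ⟨⟨t,⟨t,t⟩⟩,⟨e,s⟩⟩ as functor, so ombre : ⟨t,⟨⟨t,⟨t,t⟩⟩,⟨e,s⟩⟩⟩.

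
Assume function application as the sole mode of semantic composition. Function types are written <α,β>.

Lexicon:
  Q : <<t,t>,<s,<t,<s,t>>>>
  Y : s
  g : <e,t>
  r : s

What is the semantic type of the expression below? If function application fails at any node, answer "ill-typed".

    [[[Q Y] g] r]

[Q Y]: <<t,t>,<s,<t,<s,t>>>> and s cannot combine by function application — type clash.

ill-typed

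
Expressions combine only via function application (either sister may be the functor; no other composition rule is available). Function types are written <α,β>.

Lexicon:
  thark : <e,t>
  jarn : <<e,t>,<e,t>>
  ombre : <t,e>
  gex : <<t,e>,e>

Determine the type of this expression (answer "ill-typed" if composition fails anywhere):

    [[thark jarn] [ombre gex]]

t

[thark jarn]: jarn is <<e,t>,<e,t>>, thark is <e,t>; result <e,t>.
[ombre gex]: gex is <<t,e>,e>, ombre is <t,e>; result e.
[[thark jarn] [ombre gex]]: [thark jarn] is <e,t>, [ombre gex] is e; result t.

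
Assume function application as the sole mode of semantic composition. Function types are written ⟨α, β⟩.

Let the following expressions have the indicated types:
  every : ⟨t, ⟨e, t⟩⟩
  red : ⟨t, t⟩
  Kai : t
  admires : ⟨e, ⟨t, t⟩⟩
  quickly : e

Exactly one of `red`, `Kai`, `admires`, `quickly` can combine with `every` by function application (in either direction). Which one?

red : ⟨t, t⟩ — no; every wants t, and red wants t.
Kai — combines: every : ⟨t, ⟨e, t⟩⟩ takes Kai : t as argument, giving ⟨e, t⟩.
admires : ⟨e, ⟨t, t⟩⟩ — no; every wants t, and admires wants e.
quickly : e — no; every wants t, and quickly wants nothing (atomic).

Kai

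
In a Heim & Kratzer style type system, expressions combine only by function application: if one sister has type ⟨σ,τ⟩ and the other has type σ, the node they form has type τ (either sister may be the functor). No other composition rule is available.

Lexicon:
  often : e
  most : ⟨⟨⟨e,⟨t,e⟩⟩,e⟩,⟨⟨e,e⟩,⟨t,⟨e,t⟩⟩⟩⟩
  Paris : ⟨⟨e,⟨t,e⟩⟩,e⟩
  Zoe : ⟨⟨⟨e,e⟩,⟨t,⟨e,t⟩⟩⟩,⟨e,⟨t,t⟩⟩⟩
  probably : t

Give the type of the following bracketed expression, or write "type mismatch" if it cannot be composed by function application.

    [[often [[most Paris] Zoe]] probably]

[most Paris]: ⟨⟨⟨e,⟨t,e⟩⟩,e⟩,⟨⟨e,e⟩,⟨t,⟨e,t⟩⟩⟩⟩ applied to ⟨⟨e,⟨t,e⟩⟩,e⟩ yields ⟨⟨e,e⟩,⟨t,⟨e,t⟩⟩⟩.
[[most Paris] Zoe]: ⟨⟨⟨e,e⟩,⟨t,⟨e,t⟩⟩⟩,⟨e,⟨t,t⟩⟩⟩ applied to ⟨⟨e,e⟩,⟨t,⟨e,t⟩⟩⟩ yields ⟨e,⟨t,t⟩⟩.
[often [[most Paris] Zoe]]: ⟨e,⟨t,t⟩⟩ applied to e yields ⟨t,t⟩.
[[often [[most Paris] Zoe]] probably]: ⟨t,t⟩ applied to t yields t.

t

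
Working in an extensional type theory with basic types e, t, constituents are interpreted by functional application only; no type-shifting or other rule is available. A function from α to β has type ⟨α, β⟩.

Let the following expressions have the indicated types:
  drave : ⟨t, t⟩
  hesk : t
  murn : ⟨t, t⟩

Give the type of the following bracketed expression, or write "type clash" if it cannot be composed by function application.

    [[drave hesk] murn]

t

[drave hesk] — drave of type ⟨t, t⟩ combines with hesk of type t: type t.
[[drave hesk] murn] — murn of type ⟨t, t⟩ combines with [drave hesk] of type t: type t.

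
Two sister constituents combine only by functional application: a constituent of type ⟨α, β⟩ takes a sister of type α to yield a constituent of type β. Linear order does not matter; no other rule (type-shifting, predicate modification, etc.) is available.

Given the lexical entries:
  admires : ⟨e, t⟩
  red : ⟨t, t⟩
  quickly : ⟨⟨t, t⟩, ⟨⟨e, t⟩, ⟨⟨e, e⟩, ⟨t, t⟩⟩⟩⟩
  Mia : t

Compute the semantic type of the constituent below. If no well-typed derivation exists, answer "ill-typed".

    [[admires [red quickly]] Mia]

ill-typed

[red quickly]: quickly is ⟨⟨t, t⟩, ⟨⟨e, t⟩, ⟨⟨e, e⟩, ⟨t, t⟩⟩⟩⟩, red is ⟨t, t⟩; result ⟨⟨e, t⟩, ⟨⟨e, e⟩, ⟨t, t⟩⟩⟩.
[admires [red quickly]]: [red quickly] is ⟨⟨e, t⟩, ⟨⟨e, e⟩, ⟨t, t⟩⟩⟩, admires is ⟨e, t⟩; result ⟨⟨e, e⟩, ⟨t, t⟩⟩.
[[admires [red quickly]] Mia]: ⟨⟨e, e⟩, ⟨t, t⟩⟩ and t cannot combine by function application — type clash.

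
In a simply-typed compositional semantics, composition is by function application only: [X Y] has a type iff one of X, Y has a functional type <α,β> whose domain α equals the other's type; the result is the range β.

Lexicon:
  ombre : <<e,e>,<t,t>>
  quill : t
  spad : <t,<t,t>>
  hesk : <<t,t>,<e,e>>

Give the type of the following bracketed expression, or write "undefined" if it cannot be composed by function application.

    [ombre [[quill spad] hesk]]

At [quill spad], spad : <t,<t,t>> takes quill : t, giving <t,t>.
At [[quill spad] hesk], hesk : <<t,t>,<e,e>> takes [quill spad] : <t,t>, giving <e,e>.
At [ombre [[quill spad] hesk]], ombre : <<e,e>,<t,t>> takes [[quill spad] hesk] : <e,e>, giving <t,t>.

<t,t>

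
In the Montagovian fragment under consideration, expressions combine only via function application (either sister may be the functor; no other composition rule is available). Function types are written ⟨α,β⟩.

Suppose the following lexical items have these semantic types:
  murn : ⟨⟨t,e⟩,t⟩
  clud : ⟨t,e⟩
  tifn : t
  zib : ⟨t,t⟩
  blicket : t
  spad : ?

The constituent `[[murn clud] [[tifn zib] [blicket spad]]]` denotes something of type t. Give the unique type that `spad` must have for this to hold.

[[murn clud] [[tifn zib] [blicket spad]]] is required to be t. [murn clud] : t cannot yield t as functor, so [[tifn zib] [blicket spad]] : ⟨t,t⟩.
[[tifn zib] [blicket spad]] is required to be ⟨t,t⟩. [tifn zib] : t cannot yield ⟨t,t⟩ as functor, so [blicket spad] : ⟨t,⟨t,t⟩⟩.
[blicket spad] is required to be ⟨t,⟨t,t⟩⟩. blicket : t cannot yield ⟨t,⟨t,t⟩⟩ as functor, so spad : ⟨t,⟨t,⟨t,t⟩⟩⟩.

⟨t,⟨t,⟨t,t⟩⟩⟩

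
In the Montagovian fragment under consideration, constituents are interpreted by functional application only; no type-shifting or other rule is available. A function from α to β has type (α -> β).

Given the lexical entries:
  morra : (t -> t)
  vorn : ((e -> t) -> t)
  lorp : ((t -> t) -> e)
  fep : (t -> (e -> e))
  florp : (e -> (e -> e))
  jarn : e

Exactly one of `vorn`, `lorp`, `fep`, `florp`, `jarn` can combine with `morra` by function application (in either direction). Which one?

lorp

vorn : ((e -> t) -> t) — morra needs t; vorn needs (e -> t); neither fits.
lorp — combines: lorp : ((t -> t) -> e) takes morra : (t -> t) as argument, giving e.
fep : (t -> (e -> e)) — morra needs t; fep needs t; neither fits.
florp : (e -> (e -> e)) — morra needs t; florp needs e; neither fits.
jarn : e — morra needs t; jarn needs nothing (atomic); neither fits.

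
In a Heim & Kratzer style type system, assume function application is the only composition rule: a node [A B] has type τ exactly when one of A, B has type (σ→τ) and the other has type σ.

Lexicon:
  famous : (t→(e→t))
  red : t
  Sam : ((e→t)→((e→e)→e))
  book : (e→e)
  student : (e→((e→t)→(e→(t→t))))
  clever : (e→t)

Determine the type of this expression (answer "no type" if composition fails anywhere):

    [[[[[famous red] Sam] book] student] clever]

(e→(t→t))

At [famous red], famous : (t→(e→t)) takes red : t, giving (e→t).
At [[famous red] Sam], Sam : ((e→t)→((e→e)→e)) takes [famous red] : (e→t), giving ((e→e)→e).
At [[[famous red] Sam] book], [[famous red] Sam] : ((e→e)→e) takes book : (e→e), giving e.
At [[[[famous red] Sam] book] student], student : (e→((e→t)→(e→(t→t)))) takes [[[famous red] Sam] book] : e, giving ((e→t)→(e→(t→t))).
At [[[[[famous red] Sam] book] student] clever], [[[[famous red] Sam] book] student] : ((e→t)→(e→(t→t))) takes clever : (e→t), giving (e→(t→t)).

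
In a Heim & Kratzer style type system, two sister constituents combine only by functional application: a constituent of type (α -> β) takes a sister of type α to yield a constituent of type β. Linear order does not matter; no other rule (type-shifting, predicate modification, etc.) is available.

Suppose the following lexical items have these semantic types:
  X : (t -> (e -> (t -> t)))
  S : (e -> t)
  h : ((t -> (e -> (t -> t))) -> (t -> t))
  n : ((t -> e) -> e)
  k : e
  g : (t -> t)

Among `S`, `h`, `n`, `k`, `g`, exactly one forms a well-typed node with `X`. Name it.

S : (e -> t) — neither side's domain matches the other.
h — combines: h : ((t -> (e -> (t -> t))) -> (t -> t)) takes X : (t -> (e -> (t -> t))) as argument, giving (t -> t).
n : ((t -> e) -> e) — neither side's domain matches the other.
k : e — neither side's domain matches the other.
g : (t -> t) — neither side's domain matches the other.

h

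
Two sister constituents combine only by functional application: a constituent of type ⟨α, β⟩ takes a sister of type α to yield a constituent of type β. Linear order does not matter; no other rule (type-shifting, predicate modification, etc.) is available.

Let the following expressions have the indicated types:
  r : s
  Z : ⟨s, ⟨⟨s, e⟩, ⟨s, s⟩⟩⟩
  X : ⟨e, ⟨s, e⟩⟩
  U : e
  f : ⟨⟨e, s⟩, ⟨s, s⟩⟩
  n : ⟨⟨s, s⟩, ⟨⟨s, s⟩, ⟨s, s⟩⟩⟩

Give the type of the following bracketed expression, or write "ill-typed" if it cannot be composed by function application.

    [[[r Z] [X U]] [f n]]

ill-typed

At [r Z], Z : ⟨s, ⟨⟨s, e⟩, ⟨s, s⟩⟩⟩ takes r : s, giving ⟨⟨s, e⟩, ⟨s, s⟩⟩.
At [X U], X : ⟨e, ⟨s, e⟩⟩ takes U : e, giving ⟨s, e⟩.
At [[r Z] [X U]], [r Z] : ⟨⟨s, e⟩, ⟨s, s⟩⟩ takes [X U] : ⟨s, e⟩, giving ⟨s, s⟩.
[f n]: ⟨⟨e, s⟩, ⟨s, s⟩⟩ and ⟨⟨s, s⟩, ⟨⟨s, s⟩, ⟨s, s⟩⟩⟩ cannot combine by function application — type clash.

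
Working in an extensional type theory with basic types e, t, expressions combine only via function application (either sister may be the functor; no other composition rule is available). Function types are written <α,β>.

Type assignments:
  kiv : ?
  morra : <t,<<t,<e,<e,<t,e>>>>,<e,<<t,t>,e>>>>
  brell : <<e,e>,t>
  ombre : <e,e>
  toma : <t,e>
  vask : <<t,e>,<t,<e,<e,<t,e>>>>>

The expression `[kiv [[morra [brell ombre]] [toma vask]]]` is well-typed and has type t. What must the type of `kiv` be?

<<e,<<t,t>,e>>,t>

For [kiv [[morra [brell ombre]] [toma vask]]] to have type t with [[morra [brell ombre]] [toma vask]] of type <e,<<t,t>,e>>, kiv must be the function: kiv : <<e,<<t,t>,e>>,t>.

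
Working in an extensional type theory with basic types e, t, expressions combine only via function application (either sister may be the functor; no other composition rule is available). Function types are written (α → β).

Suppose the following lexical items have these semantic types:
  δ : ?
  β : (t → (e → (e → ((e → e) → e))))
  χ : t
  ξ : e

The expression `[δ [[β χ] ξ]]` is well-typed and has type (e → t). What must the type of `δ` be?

For [δ [[β χ] ξ]] to have type (e → t) with [[β χ] ξ] of type (e → ((e → e) → e)), δ must be the function: δ : ((e → ((e → e) → e)) → (e → t)).

((e → ((e → e) → e)) → (e → t))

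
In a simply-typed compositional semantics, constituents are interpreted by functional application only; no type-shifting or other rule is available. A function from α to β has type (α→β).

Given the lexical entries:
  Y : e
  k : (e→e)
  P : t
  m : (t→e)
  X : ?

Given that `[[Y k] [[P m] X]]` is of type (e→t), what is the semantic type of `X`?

(e→(e→(e→t)))

[[Y k] [[P m] X]] is required to be (e→t). [Y k] : e cannot yield (e→t) as functor, so [[P m] X] : (e→(e→t)).
[[P m] X] is required to be (e→(e→t)). [P m] : e cannot yield (e→(e→t)) as functor, so X : (e→(e→(e→t))).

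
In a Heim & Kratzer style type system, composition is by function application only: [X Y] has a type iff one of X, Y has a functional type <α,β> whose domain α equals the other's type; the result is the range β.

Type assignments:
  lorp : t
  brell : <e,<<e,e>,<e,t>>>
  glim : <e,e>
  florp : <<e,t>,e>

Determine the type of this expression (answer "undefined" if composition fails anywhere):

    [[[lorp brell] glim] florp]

[lorp brell]: t with <e,<<e,e>,<e,t>>> — neither is a function whose domain matches the other; composition fails here.

undefined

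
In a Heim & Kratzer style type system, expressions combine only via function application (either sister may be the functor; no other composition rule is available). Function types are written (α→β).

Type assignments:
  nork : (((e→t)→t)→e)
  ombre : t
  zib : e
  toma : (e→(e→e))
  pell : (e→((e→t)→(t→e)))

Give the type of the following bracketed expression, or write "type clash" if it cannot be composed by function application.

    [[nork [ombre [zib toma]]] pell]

type clash

[zib toma] — toma of type (e→(e→e)) combines with zib of type e: type (e→e).
[ombre [zib toma]]: t with (e→e) — neither is a function whose domain matches the other; composition fails here.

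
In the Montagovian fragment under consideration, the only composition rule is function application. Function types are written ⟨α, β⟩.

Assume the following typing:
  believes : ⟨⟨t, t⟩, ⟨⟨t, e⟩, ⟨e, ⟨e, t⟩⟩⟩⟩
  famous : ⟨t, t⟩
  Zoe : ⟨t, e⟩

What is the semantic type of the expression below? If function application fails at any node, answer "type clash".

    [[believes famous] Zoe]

[believes famous] — believes of type ⟨⟨t, t⟩, ⟨⟨t, e⟩, ⟨e, ⟨e, t⟩⟩⟩⟩ combines with famous of type ⟨t, t⟩: type ⟨⟨t, e⟩, ⟨e, ⟨e, t⟩⟩⟩.
[[believes famous] Zoe] — [believes famous] of type ⟨⟨t, e⟩, ⟨e, ⟨e, t⟩⟩⟩ combines with Zoe of type ⟨t, e⟩: type ⟨e, ⟨e, t⟩⟩.

⟨e, ⟨e, t⟩⟩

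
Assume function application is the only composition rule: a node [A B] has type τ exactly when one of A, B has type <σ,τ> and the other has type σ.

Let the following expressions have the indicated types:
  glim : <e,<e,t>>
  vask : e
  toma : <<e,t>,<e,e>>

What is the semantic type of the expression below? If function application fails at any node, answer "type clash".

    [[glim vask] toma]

<e,e>

[glim vask] — glim of type <e,<e,t>> combines with vask of type e: type <e,t>.
[[glim vask] toma] — toma of type <<e,t>,<e,e>> combines with [glim vask] of type <e,t>: type <e,e>.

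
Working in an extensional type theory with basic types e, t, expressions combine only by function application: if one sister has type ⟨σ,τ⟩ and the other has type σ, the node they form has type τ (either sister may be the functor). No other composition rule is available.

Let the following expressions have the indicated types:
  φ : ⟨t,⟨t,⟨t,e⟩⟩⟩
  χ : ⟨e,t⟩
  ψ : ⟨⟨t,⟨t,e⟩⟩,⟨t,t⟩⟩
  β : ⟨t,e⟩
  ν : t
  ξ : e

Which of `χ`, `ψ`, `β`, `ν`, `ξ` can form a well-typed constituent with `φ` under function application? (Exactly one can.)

χ : ⟨e,t⟩ — no; φ wants t, and χ wants e.
ψ : ⟨⟨t,⟨t,e⟩⟩,⟨t,t⟩⟩ — no; φ wants t, and ψ wants ⟨t,⟨t,e⟩⟩.
β : ⟨t,e⟩ — no; φ wants t, and β wants t.
ν — combines: φ : ⟨t,⟨t,⟨t,e⟩⟩⟩ takes ν : t as argument, giving ⟨t,⟨t,e⟩⟩.
ξ : e — no; φ wants t, and ξ wants nothing (atomic).

ν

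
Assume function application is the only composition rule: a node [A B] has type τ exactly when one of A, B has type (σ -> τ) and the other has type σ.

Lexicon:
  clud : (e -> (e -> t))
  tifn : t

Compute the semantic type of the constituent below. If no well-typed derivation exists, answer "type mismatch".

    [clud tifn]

type mismatch

At [clud tifn]: neither (e -> (e -> t)) nor t can take the other as argument; the node is ill-typed.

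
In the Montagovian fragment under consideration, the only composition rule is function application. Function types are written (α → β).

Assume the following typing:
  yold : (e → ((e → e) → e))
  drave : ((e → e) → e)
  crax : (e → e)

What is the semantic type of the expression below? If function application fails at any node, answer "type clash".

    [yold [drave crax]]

((e → e) → e)

[drave crax]: ((e → e) → e) applied to (e → e) yields e.
[yold [drave crax]]: (e → ((e → e) → e)) applied to e yields ((e → e) → e).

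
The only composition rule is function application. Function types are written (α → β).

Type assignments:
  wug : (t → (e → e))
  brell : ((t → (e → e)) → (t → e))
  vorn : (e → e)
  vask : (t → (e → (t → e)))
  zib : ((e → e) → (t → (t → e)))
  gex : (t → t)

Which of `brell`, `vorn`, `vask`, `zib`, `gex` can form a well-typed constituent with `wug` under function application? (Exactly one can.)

brell

brell — combines: brell : ((t → (e → e)) → (t → e)) takes wug : (t → (e → e)) as argument, giving (t → e).
vorn : (e → e) — neither side's domain matches the other.
vask : (t → (e → (t → e))) — neither side's domain matches the other.
zib : ((e → e) → (t → (t → e))) — neither side's domain matches the other.
gex : (t → t) — neither side's domain matches the other.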